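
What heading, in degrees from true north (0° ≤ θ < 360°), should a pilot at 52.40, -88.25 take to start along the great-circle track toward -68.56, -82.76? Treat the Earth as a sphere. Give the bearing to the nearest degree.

178°

Δλ = -82.76 − -88.25 = 5.49°.
θ = atan2( sin Δλ · cos φ₂ , cos φ₁ · sin φ₂ − sin φ₁ · cos φ₂ · cos Δλ )
  = atan2(0.03497, -0.85620) = 177.661° → normalised to [0°, 360°): 177.661°.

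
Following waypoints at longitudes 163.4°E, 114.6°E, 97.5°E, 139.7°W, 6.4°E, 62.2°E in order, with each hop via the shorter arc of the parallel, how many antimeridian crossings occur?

1

Leg 1: +163.4° → +114.6°, shortest Δλ = -48.8° (west) — does not cross 180°.
Leg 2: +114.6° → +97.5°, shortest Δλ = -17.1° (west) — does not cross 180°.
Leg 3: +97.5° → -139.7°, shortest Δλ = 122.8° (east) — crosses 180°.
Leg 4: -139.7° → +6.4°, shortest Δλ = 146.1° (east) — does not cross 180°.
Leg 5: +6.4° → +62.2°, shortest Δλ = 55.8° (east) — does not cross 180°.
Total crossings: 1.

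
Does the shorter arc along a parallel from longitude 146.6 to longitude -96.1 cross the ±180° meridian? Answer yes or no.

Yes

Naïve |-96.1 − 146.6| = 242.7° > 180°, so the shorter arc goes the other way round — across 180°.
Signed shortest Δλ = ((-96.1 − 146.6 + 180) mod 360) − 180 = 117.3°.
Going east by 117.3° from +146.6° passes through 180° before reaching -96.1°.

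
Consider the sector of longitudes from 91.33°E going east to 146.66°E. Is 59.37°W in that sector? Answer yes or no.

No

Band width going east from +91.33° to +146.66°: ((146.66 − 91.33) mod 360) = 55.33°.
Offset of -59.37° east of the west edge: ((-59.37 − 91.33) mod 360) = 209.30°.
209.30° > 55.33° ⇒ outside.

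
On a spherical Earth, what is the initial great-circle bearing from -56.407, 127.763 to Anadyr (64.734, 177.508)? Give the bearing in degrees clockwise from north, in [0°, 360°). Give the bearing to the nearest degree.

24°

Δλ = 177.508 − 127.763 = 49.745°.
θ = atan2( sin Δλ · cos φ₂ , cos φ₁ · sin φ₂ − sin φ₁ · cos φ₂ · cos Δλ )
  = atan2(0.32574, 0.73010) = 24.044° → normalised to [0°, 360°): 24.044°.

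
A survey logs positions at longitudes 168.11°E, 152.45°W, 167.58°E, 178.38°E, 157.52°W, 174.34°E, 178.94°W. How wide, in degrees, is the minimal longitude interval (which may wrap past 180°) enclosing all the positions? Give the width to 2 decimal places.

Sort the longitudes: -178.94°, -157.52°, -152.45°, +167.58°, +168.11°, +174.34°, +178.38°.
Eastward gaps between consecutive values (wrapping around): 21.42°, 5.07°, 320.03°, 0.53°, 6.23°, 4.04°, 2.68°.
Largest gap = 320.03° ⇒ minimal covering band is its complement: 360° − 320.03° = 39.97°.
Band runs from +167.58° eastward to -152.45°, crossing the antimeridian.

39.97°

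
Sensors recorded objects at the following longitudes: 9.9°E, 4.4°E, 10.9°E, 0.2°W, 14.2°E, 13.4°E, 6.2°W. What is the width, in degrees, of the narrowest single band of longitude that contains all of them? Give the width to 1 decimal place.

Sort the longitudes: -6.2°, -0.2°, +4.4°, +9.9°, +10.9°, +13.4°, +14.2°.
Eastward gaps between consecutive values (wrapping around): 6.0°, 4.6°, 5.5°, 1.0°, 2.5°, 0.8°, 339.6°.
Largest gap = 339.6° ⇒ minimal covering band is its complement: 360° − 339.6° = 20.4°.
Band runs from -6.2° eastward to +14.2°.

20.4°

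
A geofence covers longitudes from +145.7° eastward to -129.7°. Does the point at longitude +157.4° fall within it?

Yes

Band width going east from +145.7° to -129.7°: ((-129.7 − 145.7) mod 360) = 84.6°.
Offset of +157.4° east of the west edge: ((157.4 − 145.7) mod 360) = 11.7°.
11.7° ≤ 84.6° ⇒ inside.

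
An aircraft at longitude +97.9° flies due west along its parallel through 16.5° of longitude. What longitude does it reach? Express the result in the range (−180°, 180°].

Start at +97.9°; shift −16.5° → +81.4°.
+81.4° already lies in (−180°, 180°].

+81.4°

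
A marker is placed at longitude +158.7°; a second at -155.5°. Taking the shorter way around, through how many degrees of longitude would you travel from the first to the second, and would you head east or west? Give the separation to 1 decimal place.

45.8° east

Raw difference: -155.5 − 158.7 = -314.2°.
Normalise into (−180°, 180°]: -314.2° + 360° = 45.8°.
Positive ⇒ the second point lies to the east; separation 45.8°.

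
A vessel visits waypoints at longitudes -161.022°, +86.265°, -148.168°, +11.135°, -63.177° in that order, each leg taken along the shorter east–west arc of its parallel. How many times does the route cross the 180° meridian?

2

Leg 1: -161.022° → +86.265°, shortest Δλ = -112.713° (west) — crosses 180°.
Leg 2: +86.265° → -148.168°, shortest Δλ = 125.567° (east) — crosses 180°.
Leg 3: -148.168° → +11.135°, shortest Δλ = 159.303° (east) — does not cross 180°.
Leg 4: +11.135° → -63.177°, shortest Δλ = -74.312° (west) — does not cross 180°.
Total crossings: 2.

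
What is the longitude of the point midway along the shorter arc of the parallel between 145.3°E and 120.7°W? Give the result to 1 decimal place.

Signed shortest Δλ from +145.3° to -120.7° is +94.0°.
Midpoint longitude = +145.3° + (+94.0°)/2 = +145.3° + 47.0° = +192.3°.
Normalise into (−180°, 180°]: -167.7°.
(The naïve average (+145.3 + -120.7)/2 = 12.3° is on the wrong side of the globe.)

167.7°W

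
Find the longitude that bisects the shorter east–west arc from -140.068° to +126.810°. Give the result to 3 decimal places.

Signed shortest Δλ from -140.068° to +126.810° is -93.122°.
Midpoint longitude = -140.068° + (-93.122°)/2 = -140.068° − 46.561° = -186.629°.
Normalise into (−180°, 180°]: +173.371°.
(The naïve average (-140.068 + +126.810)/2 = -6.629° is on the wrong side of the globe.)

+173.371°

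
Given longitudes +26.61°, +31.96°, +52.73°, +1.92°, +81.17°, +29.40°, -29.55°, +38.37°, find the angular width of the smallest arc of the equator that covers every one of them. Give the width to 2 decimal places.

110.72°

Sort the longitudes: -29.55°, +1.92°, +26.61°, +29.40°, +31.96°, +38.37°, +52.73°, +81.17°.
Eastward gaps between consecutive values (wrapping around): 31.47°, 24.69°, 2.79°, 2.56°, 6.41°, 14.36°, 28.44°, 249.28°.
Largest gap = 249.28° ⇒ minimal covering band is its complement: 360° − 249.28° = 110.72°.
Band runs from -29.55° eastward to +81.17°.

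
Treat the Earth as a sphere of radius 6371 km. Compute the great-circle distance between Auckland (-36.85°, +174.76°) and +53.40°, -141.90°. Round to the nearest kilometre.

Δλ = -141.90 − 174.76 = -316.66°; wrapped into (−180°, 180°]: 43.34°.
Δφ = 53.40 − -36.85 = 90.25°.
a = sin²(Δφ/2) + cos φ₁ · cos φ₂ · sin²(Δλ/2) = 0.567236.
c = 2·atan2(√a, √(1−a)) = 1.70568 rad → d = 6371·c ≈ 10866.87 km.

10867 km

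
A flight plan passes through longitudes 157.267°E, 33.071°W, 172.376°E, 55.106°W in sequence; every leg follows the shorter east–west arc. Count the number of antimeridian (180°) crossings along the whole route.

3

Leg 1: +157.267° → -33.071°, shortest Δλ = 169.662° (east) — crosses 180°.
Leg 2: -33.071° → +172.376°, shortest Δλ = -154.553° (west) — crosses 180°.
Leg 3: +172.376° → -55.106°, shortest Δλ = 132.518° (east) — crosses 180°.
Total crossings: 3.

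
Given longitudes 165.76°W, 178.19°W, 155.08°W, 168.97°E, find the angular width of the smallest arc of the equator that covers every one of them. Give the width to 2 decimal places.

Sort the longitudes: -178.19°, -165.76°, -155.08°, +168.97°.
Eastward gaps between consecutive values (wrapping around): 12.43°, 10.68°, 324.05°, 12.84°.
Largest gap = 324.05° ⇒ minimal covering band is its complement: 360° − 324.05° = 35.95°.
Band runs from +168.97° eastward to -155.08°, crossing the antimeridian.

35.95°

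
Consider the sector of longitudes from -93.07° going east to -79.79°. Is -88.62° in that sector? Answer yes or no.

Yes

Band width going east from -93.07° to -79.79°: ((-79.79 − -93.07) mod 360) = 13.28°.
Offset of -88.62° east of the west edge: ((-88.62 − -93.07) mod 360) = 4.45°.
4.45° ≤ 13.28° ⇒ inside.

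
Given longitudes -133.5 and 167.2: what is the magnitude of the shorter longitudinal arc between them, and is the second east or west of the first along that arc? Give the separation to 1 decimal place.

Raw difference: 167.2 − -133.5 = 300.7°.
Normalise into (−180°, 180°]: 300.7° − 360° = -59.3°.
Negative ⇒ the second point lies to the west; separation 59.3°.

59.3° west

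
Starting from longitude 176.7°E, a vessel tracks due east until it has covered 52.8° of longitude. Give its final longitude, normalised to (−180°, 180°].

Start at +176.7°; shift +52.8° → +229.5°.
+229.5° lies outside (−180°, 180°]; subtract 360° → -130.5°.

130.5°W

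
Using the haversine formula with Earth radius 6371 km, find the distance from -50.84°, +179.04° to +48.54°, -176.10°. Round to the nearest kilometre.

11060 km

Δλ = -176.10 − 179.04 = -355.14°; wrapped into (−180°, 180°]: 4.86°.
Δφ = 48.54 − -50.84 = 99.38°.
a = sin²(Δφ/2) + cos φ₁ · cos φ₂ · sin²(Δλ/2) = 0.582242.
c = 2·atan2(√a, √(1−a)) = 1.73603 rad → d = 6371·c ≈ 11060.26 km.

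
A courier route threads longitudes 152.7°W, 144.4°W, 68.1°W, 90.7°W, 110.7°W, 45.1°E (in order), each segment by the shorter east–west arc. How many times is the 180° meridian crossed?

0

Leg 1: -152.7° → -144.4°, shortest Δλ = 8.3° (east) — does not cross 180°.
Leg 2: -144.4° → -68.1°, shortest Δλ = 76.3° (east) — does not cross 180°.
Leg 3: -68.1° → -90.7°, shortest Δλ = -22.6° (west) — does not cross 180°.
Leg 4: -90.7° → -110.7°, shortest Δλ = -20.0° (west) — does not cross 180°.
Leg 5: -110.7° → +45.1°, shortest Δλ = 155.8° (east) — does not cross 180°.
Total crossings: 0.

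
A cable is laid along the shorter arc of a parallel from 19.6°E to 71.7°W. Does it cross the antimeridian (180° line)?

Signed shortest Δλ = ((-71.7 − 19.6 + 180) mod 360) − 180 = -91.3°.
Going west by 91.3° from +19.6° reaches -71.7° without touching 180°.

No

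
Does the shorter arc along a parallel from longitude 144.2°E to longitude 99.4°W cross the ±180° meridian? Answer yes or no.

Naïve |-99.4 − 144.2| = 243.6° > 180°, so the shorter arc goes the other way round — across 180°.
Signed shortest Δλ = ((-99.4 − 144.2 + 180) mod 360) − 180 = 116.4°.
Going east by 116.4° from +144.2° passes through 180° before reaching -99.4°.

Yes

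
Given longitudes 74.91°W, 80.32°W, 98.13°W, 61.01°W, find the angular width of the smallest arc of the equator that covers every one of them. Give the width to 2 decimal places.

37.12°

Sort the longitudes: -98.13°, -80.32°, -74.91°, -61.01°.
Eastward gaps between consecutive values (wrapping around): 17.81°, 5.41°, 13.90°, 322.88°.
Largest gap = 322.88° ⇒ minimal covering band is its complement: 360° − 322.88° = 37.12°.
Band runs from -98.13° eastward to -61.01°.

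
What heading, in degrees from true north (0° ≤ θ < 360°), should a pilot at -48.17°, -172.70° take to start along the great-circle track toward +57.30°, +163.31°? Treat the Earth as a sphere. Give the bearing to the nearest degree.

Δλ = 163.31 − -172.70 = 336.01°; wrapped into (−180°, 180°]: -23.99°.
θ = atan2( sin Δλ · cos φ₂ , cos φ₁ · sin φ₂ − sin φ₁ · cos φ₂ · cos Δλ )
  = atan2(-0.21965, 0.92900) = -13.303° → normalised to [0°, 360°): 346.697°.

347°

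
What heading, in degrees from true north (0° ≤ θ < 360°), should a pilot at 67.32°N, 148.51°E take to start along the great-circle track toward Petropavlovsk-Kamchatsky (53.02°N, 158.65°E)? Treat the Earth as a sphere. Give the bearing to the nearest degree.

156°

Δλ = 158.65 − 148.51 = 10.14°.
θ = atan2( sin Δλ · cos φ₂ , cos φ₁ · sin φ₂ − sin φ₁ · cos φ₂ · cos Δλ )
  = atan2(0.10590, -0.23833) = 156.042° → normalised to [0°, 360°): 156.042°.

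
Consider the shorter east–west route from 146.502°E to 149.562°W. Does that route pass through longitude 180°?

Naïve |-149.562 − 146.502| = 296.064° > 180°, so the shorter arc goes the other way round — across 180°.
Signed shortest Δλ = ((-149.562 − 146.502 + 180) mod 360) − 180 = 63.936°.
Going east by 63.936° from +146.502° passes through 180° before reaching -149.562°.

Yes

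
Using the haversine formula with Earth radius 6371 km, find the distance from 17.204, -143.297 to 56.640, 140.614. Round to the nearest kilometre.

Δλ = 140.614 − -143.297 = 283.911°; wrapped into (−180°, 180°]: -76.089°.
Δφ = 56.640 − 17.204 = 39.436°.
a = sin²(Δφ/2) + cos φ₁ · cos φ₂ · sin²(Δλ/2) = 0.313336.
c = 2·atan2(√a, √(1−a)) = 1.18820 rad → d = 6371·c ≈ 7570.03 km.

7570 km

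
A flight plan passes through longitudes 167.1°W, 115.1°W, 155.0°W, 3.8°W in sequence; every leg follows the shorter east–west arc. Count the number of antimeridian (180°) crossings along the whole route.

0

Leg 1: -167.1° → -115.1°, shortest Δλ = 52.0° (east) — does not cross 180°.
Leg 2: -115.1° → -155.0°, shortest Δλ = -39.9° (west) — does not cross 180°.
Leg 3: -155.0° → -3.8°, shortest Δλ = 151.2° (east) — does not cross 180°.
Total crossings: 0.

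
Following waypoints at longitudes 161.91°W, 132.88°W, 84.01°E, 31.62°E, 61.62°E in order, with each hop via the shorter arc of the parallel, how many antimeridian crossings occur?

1

Leg 1: -161.91° → -132.88°, shortest Δλ = 29.03° (east) — does not cross 180°.
Leg 2: -132.88° → +84.01°, shortest Δλ = -143.11° (west) — crosses 180°.
Leg 3: +84.01° → +31.62°, shortest Δλ = -52.39° (west) — does not cross 180°.
Leg 4: +31.62° → +61.62°, shortest Δλ = 30.0° (east) — does not cross 180°.
Total crossings: 1.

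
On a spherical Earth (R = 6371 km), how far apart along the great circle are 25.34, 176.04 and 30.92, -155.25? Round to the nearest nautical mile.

1552 nmi

Δλ = -155.25 − 176.04 = -331.29°; wrapped into (−180°, 180°]: 28.71°.
Δφ = 30.92 − 25.34 = 5.58°.
a = sin²(Δφ/2) + cos φ₁ · cos φ₂ · sin²(Δλ/2) = 0.050029.
c = 2·atan2(√a, √(1−a)) = 0.45116 rad → d = 6371·c ≈ 2874.33 km ≈ 1552.02 nmi.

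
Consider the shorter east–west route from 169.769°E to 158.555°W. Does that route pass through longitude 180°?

Naïve |-158.555 − 169.769| = 328.324° > 180°, so the shorter arc goes the other way round — across 180°.
Signed shortest Δλ = ((-158.555 − 169.769 + 180) mod 360) − 180 = 31.676°.
Going east by 31.676° from +169.769° passes through 180° before reaching -158.555°.

Yes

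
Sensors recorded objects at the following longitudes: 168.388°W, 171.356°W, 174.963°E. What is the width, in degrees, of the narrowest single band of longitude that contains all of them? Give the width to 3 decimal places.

Sort the longitudes: -171.356°, -168.388°, +174.963°.
Eastward gaps between consecutive values (wrapping around): 2.968°, 343.351°, 13.681°.
Largest gap = 343.351° ⇒ minimal covering band is its complement: 360° − 343.351° = 16.649°.
Band runs from +174.963° eastward to -168.388°, crossing the antimeridian.

16.649°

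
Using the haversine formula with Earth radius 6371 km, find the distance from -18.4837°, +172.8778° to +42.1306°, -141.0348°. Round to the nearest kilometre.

Δλ = -141.0348 − 172.8778 = -313.9126°; wrapped into (−180°, 180°]: 46.0874°.
Δφ = 42.1306 − -18.4837 = 60.6143°.
a = sin²(Δφ/2) + cos φ₁ · cos φ₂ · sin²(Δλ/2) = 0.362426.
c = 2·atan2(√a, √(1−a)) = 1.29205 rad → d = 6371·c ≈ 8231.66 km.

8232 km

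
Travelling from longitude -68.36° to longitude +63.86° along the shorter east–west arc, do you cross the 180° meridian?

Signed shortest Δλ = ((63.86 − -68.36 + 180) mod 360) − 180 = 132.22°.
Going east by 132.22° from -68.36° reaches +63.86° without touching 180°.

No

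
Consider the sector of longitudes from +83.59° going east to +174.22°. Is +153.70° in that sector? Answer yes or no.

Yes

Band width going east from +83.59° to +174.22°: ((174.22 − 83.59) mod 360) = 90.63°.
Offset of +153.70° east of the west edge: ((153.70 − 83.59) mod 360) = 70.11°.
70.11° ≤ 90.63° ⇒ inside.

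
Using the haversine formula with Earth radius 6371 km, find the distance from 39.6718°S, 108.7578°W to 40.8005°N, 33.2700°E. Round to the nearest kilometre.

Δλ = 33.2700 − -108.7578 = 142.0278°.
Δφ = 40.8005 − -39.6718 = 80.4723°.
a = sin²(Δφ/2) + cos φ₁ · cos φ₂ · sin²(Δλ/2) = 0.938231.
c = 2·atan2(√a, √(1−a)) = 2.63926 rad → d = 6371·c ≈ 16814.72 km.

16815 km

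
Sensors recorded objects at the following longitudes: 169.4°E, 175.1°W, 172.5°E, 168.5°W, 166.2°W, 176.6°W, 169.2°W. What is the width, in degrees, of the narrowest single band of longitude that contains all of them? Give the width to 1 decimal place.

24.4°

Sort the longitudes: -176.6°, -175.1°, -169.2°, -168.5°, -166.2°, +169.4°, +172.5°.
Eastward gaps between consecutive values (wrapping around): 1.5°, 5.9°, 0.7°, 2.3°, 335.6°, 3.1°, 10.9°.
Largest gap = 335.6° ⇒ minimal covering band is its complement: 360° − 335.6° = 24.4°.
Band runs from +169.4° eastward to -166.2°, crossing the antimeridian.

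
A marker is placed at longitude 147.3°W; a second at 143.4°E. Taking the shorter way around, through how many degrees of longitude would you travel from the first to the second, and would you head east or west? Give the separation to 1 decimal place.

69.3° west

Raw difference: 143.4 − -147.3 = 290.7°.
Normalise into (−180°, 180°]: 290.7° − 360° = -69.3°.
Negative ⇒ the second point lies to the west; separation 69.3°.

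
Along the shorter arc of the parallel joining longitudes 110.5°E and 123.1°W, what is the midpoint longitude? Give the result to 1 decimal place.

Signed shortest Δλ from +110.5° to -123.1° is +126.4°.
Midpoint longitude = +110.5° + (+126.4°)/2 = +110.5° + 63.2° = +173.7°.
(The naïve average (+110.5 + -123.1)/2 = -6.3° is on the wrong side of the globe.)

173.7°E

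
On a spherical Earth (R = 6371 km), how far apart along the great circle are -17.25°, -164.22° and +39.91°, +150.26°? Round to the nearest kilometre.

7912 km

Δλ = 150.26 − -164.22 = 314.48°; wrapped into (−180°, 180°]: -45.52°.
Δφ = 39.91 − -17.25 = 57.16°.
a = sin²(Δφ/2) + cos φ₁ · cos φ₂ · sin²(Δλ/2) = 0.338493.
c = 2·atan2(√a, √(1−a)) = 1.24188 rad → d = 6371·c ≈ 7912.05 km.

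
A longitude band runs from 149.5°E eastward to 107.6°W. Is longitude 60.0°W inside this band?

No

Band width going east from +149.5° to -107.6°: ((-107.6 − 149.5) mod 360) = 102.9°.
Offset of -60.0° east of the west edge: ((-60.0 − 149.5) mod 360) = 150.5°.
150.5° > 102.9° ⇒ outside.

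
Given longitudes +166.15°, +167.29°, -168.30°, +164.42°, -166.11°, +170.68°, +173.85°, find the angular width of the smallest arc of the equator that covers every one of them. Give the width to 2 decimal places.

Sort the longitudes: -168.30°, -166.11°, +164.42°, +166.15°, +167.29°, +170.68°, +173.85°.
Eastward gaps between consecutive values (wrapping around): 2.19°, 330.53°, 1.73°, 1.14°, 3.39°, 3.17°, 17.85°.
Largest gap = 330.53° ⇒ minimal covering band is its complement: 360° − 330.53° = 29.47°.
Band runs from +164.42° eastward to -166.11°, crossing the antimeridian.

29.47°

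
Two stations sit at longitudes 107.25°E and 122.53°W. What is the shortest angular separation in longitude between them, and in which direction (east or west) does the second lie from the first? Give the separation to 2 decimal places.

Raw difference: -122.53 − 107.25 = -229.78°.
Normalise into (−180°, 180°]: -229.78° + 360° = 130.22°.
Positive ⇒ the second point lies to the east; separation 130.22°.

130.22° east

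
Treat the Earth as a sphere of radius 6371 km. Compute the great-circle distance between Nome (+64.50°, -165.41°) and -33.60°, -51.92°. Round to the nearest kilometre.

14452 km

Δλ = -51.92 − -165.41 = 113.49°.
Δφ = -33.60 − 64.50 = -98.10°.
a = sin²(Δφ/2) + cos φ₁ · cos φ₂ · sin²(Δλ/2) = 0.821205.
c = 2·atan2(√a, √(1−a)) = 2.26843 rad → d = 6371·c ≈ 14452.20 km.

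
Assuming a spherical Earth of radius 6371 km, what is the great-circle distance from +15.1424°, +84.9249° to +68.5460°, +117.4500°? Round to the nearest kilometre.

6367 km

Δλ = 117.4500 − 84.9249 = 32.5251°.
Δφ = 68.5460 − 15.1424 = 53.4036°.
a = sin²(Δφ/2) + cos φ₁ · cos φ₂ · sin²(Δλ/2) = 0.229600.
c = 2·atan2(√a, √(1−a)) = 0.99941 rad → d = 6371·c ≈ 6367.23 km.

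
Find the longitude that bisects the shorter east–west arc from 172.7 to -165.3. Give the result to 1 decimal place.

Signed shortest Δλ from +172.7° to -165.3° is +22.0°.
Midpoint longitude = +172.7° + (+22.0°)/2 = +172.7° + 11.0° = +183.7°.
Normalise into (−180°, 180°]: -176.3°.
(The naïve average (+172.7 + -165.3)/2 = 3.7° is on the wrong side of the globe.)

-176.3°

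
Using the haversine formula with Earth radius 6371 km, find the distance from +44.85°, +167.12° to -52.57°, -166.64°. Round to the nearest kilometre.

11119 km

Δλ = -166.64 − 167.12 = -333.76°; wrapped into (−180°, 180°]: 26.24°.
Δφ = -52.57 − 44.85 = -97.42°.
a = sin²(Δφ/2) + cos φ₁ · cos φ₂ · sin²(Δλ/2) = 0.586773.
c = 2·atan2(√a, √(1−a)) = 1.74523 rad → d = 6371·c ≈ 11118.83 km.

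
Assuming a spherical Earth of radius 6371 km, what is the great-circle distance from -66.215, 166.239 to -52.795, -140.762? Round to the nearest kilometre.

Δλ = -140.762 − 166.239 = -307.001°; wrapped into (−180°, 180°]: 52.999°.
Δφ = -52.795 − -66.215 = 13.420°.
a = sin²(Δφ/2) + cos φ₁ · cos φ₂ · sin²(Δλ/2) = 0.062203.
c = 2·atan2(√a, √(1−a)) = 0.50413 rad → d = 6371·c ≈ 3211.82 km.

3212 km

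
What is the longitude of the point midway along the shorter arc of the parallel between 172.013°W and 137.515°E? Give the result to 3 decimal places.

162.751°E

Signed shortest Δλ from -172.013° to +137.515° is -50.472°.
Midpoint longitude = -172.013° + (-50.472°)/2 = -172.013° − 25.236° = -197.249°.
Normalise into (−180°, 180°]: +162.751°.
(The naïve average (-172.013 + +137.515)/2 = -17.249° is on the wrong side of the globe.)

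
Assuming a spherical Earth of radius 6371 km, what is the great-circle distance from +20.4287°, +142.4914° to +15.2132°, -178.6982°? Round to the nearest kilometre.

4140 km

Δλ = -178.6982 − 142.4914 = -321.1896°; wrapped into (−180°, 180°]: 38.8104°.
Δφ = 15.2132 − 20.4287 = -5.2155°.
a = sin²(Δφ/2) + cos φ₁ · cos φ₂ · sin²(Δλ/2) = 0.101890.
c = 2·atan2(√a, √(1−a)) = 0.64978 rad → d = 6371·c ≈ 4139.72 km.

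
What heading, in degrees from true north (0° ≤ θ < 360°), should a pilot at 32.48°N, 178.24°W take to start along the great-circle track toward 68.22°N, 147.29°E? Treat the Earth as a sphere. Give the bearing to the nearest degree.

341°

Δλ = 147.29 − -178.24 = 325.53°; wrapped into (−180°, 180°]: -34.47°.
θ = atan2( sin Δλ · cos φ₂ , cos φ₁ · sin φ₂ − sin φ₁ · cos φ₂ · cos Δλ )
  = atan2(-0.21000, 0.61909) = -18.737° → normalised to [0°, 360°): 341.263°.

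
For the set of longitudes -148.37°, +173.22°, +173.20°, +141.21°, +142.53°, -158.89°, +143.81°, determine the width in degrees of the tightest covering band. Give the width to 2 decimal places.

Sort the longitudes: -158.89°, -148.37°, +141.21°, +142.53°, +143.81°, +173.20°, +173.22°.
Eastward gaps between consecutive values (wrapping around): 10.52°, 289.58°, 1.32°, 1.28°, 29.39°, 0.02°, 27.89°.
Largest gap = 289.58° ⇒ minimal covering band is its complement: 360° − 289.58° = 70.42°.
Band runs from +141.21° eastward to -148.37°, crossing the antimeridian.

70.42°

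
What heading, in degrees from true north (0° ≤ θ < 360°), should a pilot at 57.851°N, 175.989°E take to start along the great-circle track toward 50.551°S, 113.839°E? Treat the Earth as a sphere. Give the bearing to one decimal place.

220.3°

Δλ = 113.839 − 175.989 = -62.150°.
θ = atan2( sin Δλ · cos φ₂ , cos φ₁ · sin φ₂ − sin φ₁ · cos φ₂ · cos Δλ )
  = atan2(-0.56180, -0.66221) = -139.690° → normalised to [0°, 360°): 220.310°.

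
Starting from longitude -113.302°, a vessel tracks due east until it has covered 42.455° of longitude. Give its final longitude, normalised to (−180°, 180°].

-70.847°

Start at -113.302°; shift +42.455° → -70.847°.
-70.847° already lies in (−180°, 180°].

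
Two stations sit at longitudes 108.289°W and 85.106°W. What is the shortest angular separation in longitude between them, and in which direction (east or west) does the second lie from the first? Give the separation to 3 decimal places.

Raw difference: -85.106 − -108.289 = 23.183°.
Normalise into (−180°, 180°]: 23.183° stays 23.183°.
Positive ⇒ the second point lies to the east; separation 23.183°.

23.183° east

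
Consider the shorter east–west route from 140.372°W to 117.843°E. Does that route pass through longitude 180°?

Yes

Naïve |117.843 − -140.372| = 258.215° > 180°, so the shorter arc goes the other way round — across 180°.
Signed shortest Δλ = ((117.843 − -140.372 + 180) mod 360) − 180 = -101.785°.
Going west by 101.785° from -140.372° passes through 180° before reaching +117.843°.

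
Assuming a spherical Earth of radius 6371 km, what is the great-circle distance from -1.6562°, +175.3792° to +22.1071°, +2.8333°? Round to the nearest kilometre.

Δλ = 2.8333 − 175.3792 = -172.5459°.
Δφ = 22.1071 − -1.6562 = 23.7633°.
a = sin²(Δφ/2) + cos φ₁ · cos φ₂ · sin²(Δλ/2) = 0.964573.
c = 2·atan2(√a, √(1−a)) = 2.76289 rad → d = 6371·c ≈ 17602.38 km.

17602 km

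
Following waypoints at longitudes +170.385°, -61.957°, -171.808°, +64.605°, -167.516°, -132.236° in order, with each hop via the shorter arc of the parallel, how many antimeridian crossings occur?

Leg 1: +170.385° → -61.957°, shortest Δλ = 127.658° (east) — crosses 180°.
Leg 2: -61.957° → -171.808°, shortest Δλ = -109.851° (west) — does not cross 180°.
Leg 3: -171.808° → +64.605°, shortest Δλ = -123.587° (west) — crosses 180°.
Leg 4: +64.605° → -167.516°, shortest Δλ = 127.879° (east) — crosses 180°.
Leg 5: -167.516° → -132.236°, shortest Δλ = 35.28° (east) — does not cross 180°.
Total crossings: 3.

3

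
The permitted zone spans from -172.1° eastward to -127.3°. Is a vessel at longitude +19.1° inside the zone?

No

Band width going east from -172.1° to -127.3°: ((-127.3 − -172.1) mod 360) = 44.8°.
Offset of +19.1° east of the west edge: ((19.1 − -172.1) mod 360) = 191.2°.
191.2° > 44.8° ⇒ outside.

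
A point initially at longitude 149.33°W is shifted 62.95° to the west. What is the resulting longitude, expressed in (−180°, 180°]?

147.72°E

Start at -149.33°; shift −62.95° → -212.28°.
-212.28° lies outside (−180°, 180°]; add 360° → +147.72°.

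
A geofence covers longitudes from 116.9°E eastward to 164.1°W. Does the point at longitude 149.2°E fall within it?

Yes

Band width going east from +116.9° to -164.1°: ((-164.1 − 116.9) mod 360) = 79.0°.
Offset of +149.2° east of the west edge: ((149.2 − 116.9) mod 360) = 32.3°.
32.3° ≤ 79.0° ⇒ inside.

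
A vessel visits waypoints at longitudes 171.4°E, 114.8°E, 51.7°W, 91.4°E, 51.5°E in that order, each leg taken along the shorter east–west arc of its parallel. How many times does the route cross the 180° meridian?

0

Leg 1: +171.4° → +114.8°, shortest Δλ = -56.6° (west) — does not cross 180°.
Leg 2: +114.8° → -51.7°, shortest Δλ = -166.5° (west) — does not cross 180°.
Leg 3: -51.7° → +91.4°, shortest Δλ = 143.1° (east) — does not cross 180°.
Leg 4: +91.4° → +51.5°, shortest Δλ = -39.9° (west) — does not cross 180°.
Total crossings: 0.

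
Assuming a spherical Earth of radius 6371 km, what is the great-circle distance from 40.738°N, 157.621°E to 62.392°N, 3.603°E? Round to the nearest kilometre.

8314 km

Δλ = 3.603 − 157.621 = -154.018°.
Δφ = 62.392 − 40.738 = 21.654°.
a = sin²(Δφ/2) + cos φ₁ · cos φ₂ · sin²(Δλ/2) = 0.368675.
c = 2·atan2(√a, √(1−a)) = 1.30503 rad → d = 6371·c ≈ 8314.34 km.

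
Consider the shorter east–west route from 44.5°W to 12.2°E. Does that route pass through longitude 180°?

No

Signed shortest Δλ = ((12.2 − -44.5 + 180) mod 360) − 180 = 56.7°.
Going east by 56.7° from -44.5° reaches +12.2° without touching 180°.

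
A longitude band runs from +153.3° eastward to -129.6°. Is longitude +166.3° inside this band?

Band width going east from +153.3° to -129.6°: ((-129.6 − 153.3) mod 360) = 77.1°.
Offset of +166.3° east of the west edge: ((166.3 − 153.3) mod 360) = 13.0°.
13.0° ≤ 77.1° ⇒ inside.

Yes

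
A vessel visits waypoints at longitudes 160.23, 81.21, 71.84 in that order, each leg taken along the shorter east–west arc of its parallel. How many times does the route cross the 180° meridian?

0

Leg 1: +160.23° → +81.21°, shortest Δλ = -79.02° (west) — does not cross 180°.
Leg 2: +81.21° → +71.84°, shortest Δλ = -9.37° (west) — does not cross 180°.
Total crossings: 0.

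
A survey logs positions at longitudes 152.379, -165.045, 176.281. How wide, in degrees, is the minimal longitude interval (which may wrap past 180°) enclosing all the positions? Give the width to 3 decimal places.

Sort the longitudes: -165.045°, +152.379°, +176.281°.
Eastward gaps between consecutive values (wrapping around): 317.424°, 23.902°, 18.674°.
Largest gap = 317.424° ⇒ minimal covering band is its complement: 360° − 317.424° = 42.576°.
Band runs from +152.379° eastward to -165.045°, crossing the antimeridian.

42.576°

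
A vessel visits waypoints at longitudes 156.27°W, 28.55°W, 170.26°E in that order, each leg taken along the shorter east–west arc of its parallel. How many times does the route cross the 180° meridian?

Leg 1: -156.27° → -28.55°, shortest Δλ = 127.72° (east) — does not cross 180°.
Leg 2: -28.55° → +170.26°, shortest Δλ = -161.19° (west) — crosses 180°.
Total crossings: 1.

1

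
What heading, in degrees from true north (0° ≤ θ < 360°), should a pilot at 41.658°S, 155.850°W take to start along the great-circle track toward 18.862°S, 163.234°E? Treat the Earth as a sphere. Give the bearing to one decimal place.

290.7°

Δλ = 163.234 − -155.850 = 319.084°; wrapped into (−180°, 180°]: -40.916°.
θ = atan2( sin Δλ · cos φ₂ , cos φ₁ · sin φ₂ − sin φ₁ · cos φ₂ · cos Δλ )
  = atan2(-0.61978, 0.23377) = -69.334° → normalised to [0°, 360°): 290.666°.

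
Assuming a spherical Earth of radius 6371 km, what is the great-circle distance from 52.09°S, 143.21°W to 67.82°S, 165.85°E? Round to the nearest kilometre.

3196 km

Δλ = 165.85 − -143.21 = 309.06°; wrapped into (−180°, 180°]: -50.94°.
Δφ = -67.82 − -52.09 = -15.73°.
a = sin²(Δφ/2) + cos φ₁ · cos φ₂ · sin²(Δλ/2) = 0.061621.
c = 2·atan2(√a, √(1−a)) = 0.50172 rad → d = 6371·c ≈ 3196.45 km.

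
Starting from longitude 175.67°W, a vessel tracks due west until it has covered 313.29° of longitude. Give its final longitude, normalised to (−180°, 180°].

Start at -175.67°; shift −313.29° → -488.96°.
-488.96° lies outside (−180°, 180°]; add 360° → -128.96°.

128.96°W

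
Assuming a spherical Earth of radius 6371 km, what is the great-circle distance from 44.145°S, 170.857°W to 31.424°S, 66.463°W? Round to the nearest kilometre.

Δλ = -66.463 − -170.857 = 104.394°.
Δφ = -31.424 − -44.145 = 12.721°.
a = sin²(Δφ/2) + cos φ₁ · cos φ₂ · sin²(Δλ/2) = 0.394550.
c = 2·atan2(√a, √(1−a)) = 1.35830 rad → d = 6371·c ≈ 8653.73 km.

8654 km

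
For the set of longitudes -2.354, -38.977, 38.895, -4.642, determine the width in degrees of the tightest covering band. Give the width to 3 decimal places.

Sort the longitudes: -38.977°, -4.642°, -2.354°, +38.895°.
Eastward gaps between consecutive values (wrapping around): 34.335°, 2.288°, 41.249°, 282.128°.
Largest gap = 282.128° ⇒ minimal covering band is its complement: 360° − 282.128° = 77.872°.
Band runs from -38.977° eastward to +38.895°.

77.872°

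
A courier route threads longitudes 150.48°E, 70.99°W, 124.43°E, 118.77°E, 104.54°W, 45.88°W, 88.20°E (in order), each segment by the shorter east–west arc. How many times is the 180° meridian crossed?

Leg 1: +150.48° → -70.99°, shortest Δλ = 138.53° (east) — crosses 180°.
Leg 2: -70.99° → +124.43°, shortest Δλ = -164.58° (west) — crosses 180°.
Leg 3: +124.43° → +118.77°, shortest Δλ = -5.66° (west) — does not cross 180°.
Leg 4: +118.77° → -104.54°, shortest Δλ = 136.69° (east) — crosses 180°.
Leg 5: -104.54° → -45.88°, shortest Δλ = 58.66° (east) — does not cross 180°.
Leg 6: -45.88° → +88.20°, shortest Δλ = 134.08° (east) — does not cross 180°.
Total crossings: 3.

3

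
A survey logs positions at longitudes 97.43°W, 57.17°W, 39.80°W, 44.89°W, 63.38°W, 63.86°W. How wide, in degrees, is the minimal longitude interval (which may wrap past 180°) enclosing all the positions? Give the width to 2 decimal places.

Sort the longitudes: -97.43°, -63.86°, -63.38°, -57.17°, -44.89°, -39.80°.
Eastward gaps between consecutive values (wrapping around): 33.57°, 0.48°, 6.21°, 12.28°, 5.09°, 302.37°.
Largest gap = 302.37° ⇒ minimal covering band is its complement: 360° − 302.37° = 57.63°.
Band runs from -97.43° eastward to -39.80°.

57.63°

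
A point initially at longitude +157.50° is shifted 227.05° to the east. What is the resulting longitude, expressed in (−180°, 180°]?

Start at +157.50°; shift +227.05° → +384.55°.
+384.55° lies outside (−180°, 180°]; subtract 360° → +24.55°.

+24.55°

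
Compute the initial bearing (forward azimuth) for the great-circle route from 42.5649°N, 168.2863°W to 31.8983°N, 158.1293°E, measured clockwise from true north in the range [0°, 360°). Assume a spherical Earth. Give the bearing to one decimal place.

259.2°

Δλ = 158.1293 − -168.2863 = 326.4156°; wrapped into (−180°, 180°]: -33.5844°.
θ = atan2( sin Δλ · cos φ₂ , cos φ₁ · sin φ₂ − sin φ₁ · cos φ₂ · cos Δλ )
  = atan2(-0.46963, -0.08923) = -100.758° → normalised to [0°, 360°): 259.242°.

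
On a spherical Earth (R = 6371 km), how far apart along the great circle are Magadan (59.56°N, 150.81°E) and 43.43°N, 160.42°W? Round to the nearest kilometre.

3710 km

Δλ = -160.42 − 150.81 = -311.23°; wrapped into (−180°, 180°]: 48.77°.
Δφ = 43.43 − 59.56 = -16.13°.
a = sin²(Δφ/2) + cos φ₁ · cos φ₂ · sin²(Δλ/2) = 0.082399.
c = 2·atan2(√a, √(1−a)) = 0.58230 rad → d = 6371·c ≈ 3709.81 km.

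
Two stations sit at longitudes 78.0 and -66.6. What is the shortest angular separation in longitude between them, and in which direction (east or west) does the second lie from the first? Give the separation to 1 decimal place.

Raw difference: -66.6 − 78.0 = -144.6°.
Normalise into (−180°, 180°]: -144.6° stays -144.6°.
Negative ⇒ the second point lies to the west; separation 144.6°.

144.6° west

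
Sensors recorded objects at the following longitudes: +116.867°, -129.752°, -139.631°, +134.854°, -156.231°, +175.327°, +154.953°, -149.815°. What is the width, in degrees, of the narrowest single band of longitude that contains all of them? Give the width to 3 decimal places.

113.381°

Sort the longitudes: -156.231°, -149.815°, -139.631°, -129.752°, +116.867°, +134.854°, +154.953°, +175.327°.
Eastward gaps between consecutive values (wrapping around): 6.416°, 10.184°, 9.879°, 246.619°, 17.987°, 20.099°, 20.374°, 28.442°.
Largest gap = 246.619° ⇒ minimal covering band is its complement: 360° − 246.619° = 113.381°.
Band runs from +116.867° eastward to -129.752°, crossing the antimeridian.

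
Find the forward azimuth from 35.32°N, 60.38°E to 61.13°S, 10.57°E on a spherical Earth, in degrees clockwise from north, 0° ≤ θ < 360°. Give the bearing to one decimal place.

202.4°

Δλ = 10.57 − 60.38 = -49.81°.
θ = atan2( sin Δλ · cos φ₂ , cos φ₁ · sin φ₂ − sin φ₁ · cos φ₂ · cos Δλ )
  = atan2(-0.36883, -0.89467) = -157.596° → normalised to [0°, 360°): 202.404°.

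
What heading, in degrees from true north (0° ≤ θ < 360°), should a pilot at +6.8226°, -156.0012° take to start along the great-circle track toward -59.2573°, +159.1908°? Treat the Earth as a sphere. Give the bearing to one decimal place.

Δλ = 159.1908 − -156.0012 = 315.1920°; wrapped into (−180°, 180°]: -44.8080°.
θ = atan2( sin Δλ · cos φ₂ , cos φ₁ · sin φ₂ − sin φ₁ · cos φ₂ · cos Δλ )
  = atan2(-0.36025, -0.89647) = -158.107° → normalised to [0°, 360°): 201.893°.

201.9°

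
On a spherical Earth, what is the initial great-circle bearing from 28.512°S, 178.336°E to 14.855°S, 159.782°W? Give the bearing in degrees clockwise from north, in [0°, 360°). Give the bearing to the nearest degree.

Δλ = -159.782 − 178.336 = -338.118°; wrapped into (−180°, 180°]: 21.882°.
θ = atan2( sin Δλ · cos φ₂ , cos φ₁ · sin φ₂ − sin φ₁ · cos φ₂ · cos Δλ )
  = atan2(0.36024, 0.20287) = 60.614° → normalised to [0°, 360°): 60.614°.

61°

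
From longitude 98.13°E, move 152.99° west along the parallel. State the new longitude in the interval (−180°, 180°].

Start at +98.13°; shift −152.99° → -54.86°.
-54.86° already lies in (−180°, 180°].

54.86°W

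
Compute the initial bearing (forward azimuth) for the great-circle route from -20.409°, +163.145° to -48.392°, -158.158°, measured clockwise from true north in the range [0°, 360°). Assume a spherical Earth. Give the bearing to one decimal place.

Δλ = -158.158 − 163.145 = -321.303°; wrapped into (−180°, 180°]: 38.697°.
θ = atan2( sin Δλ · cos φ₂ , cos φ₁ · sin φ₂ − sin φ₁ · cos φ₂ · cos Δλ )
  = atan2(0.41515, -0.52005) = 141.400° → normalised to [0°, 360°): 141.400°.

141.4°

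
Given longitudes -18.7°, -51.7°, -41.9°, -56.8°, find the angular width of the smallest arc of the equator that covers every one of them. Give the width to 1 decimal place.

Sort the longitudes: -56.8°, -51.7°, -41.9°, -18.7°.
Eastward gaps between consecutive values (wrapping around): 5.1°, 9.8°, 23.2°, 321.9°.
Largest gap = 321.9° ⇒ minimal covering band is its complement: 360° − 321.9° = 38.1°.
Band runs from -56.8° eastward to -18.7°.

38.1°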